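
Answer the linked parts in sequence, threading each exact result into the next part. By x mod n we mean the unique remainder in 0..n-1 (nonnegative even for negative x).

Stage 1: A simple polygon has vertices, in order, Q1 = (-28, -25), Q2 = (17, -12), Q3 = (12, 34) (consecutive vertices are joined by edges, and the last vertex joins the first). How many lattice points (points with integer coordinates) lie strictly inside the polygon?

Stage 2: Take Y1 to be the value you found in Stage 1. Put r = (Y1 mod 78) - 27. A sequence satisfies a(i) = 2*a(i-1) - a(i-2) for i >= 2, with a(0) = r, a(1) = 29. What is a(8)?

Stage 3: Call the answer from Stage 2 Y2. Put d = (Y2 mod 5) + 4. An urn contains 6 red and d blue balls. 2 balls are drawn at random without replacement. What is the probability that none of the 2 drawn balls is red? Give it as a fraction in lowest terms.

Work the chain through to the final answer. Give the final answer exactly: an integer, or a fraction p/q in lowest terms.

Stage 1: cross terms: (-28*-12 - 17*-25)=761, (17*34 - 12*-12)=722, (12*-25 - -28*34)=652; twice the area = |2135| = 2135; area = 2135/2; boundary points = 1 + 1 + 1 = 3; strictly interior points = area - boundary/2 + 1 = 1067; answer 1067
Stage 2: Y1 = 1067; r = 26; a(2) = 2*(29) - 1*(26) = 32; iterating: a(2)=32, a(3)=35, a(4)=38, a(5)=41, a(6)=44, a(7)=47, a(8)=50; answer 50
Stage 3: Y2 = 50; d = 4; total draws C(10,2) = 45; favorable C(4,2) = 6; P = 2/15; answer 2/15

2/15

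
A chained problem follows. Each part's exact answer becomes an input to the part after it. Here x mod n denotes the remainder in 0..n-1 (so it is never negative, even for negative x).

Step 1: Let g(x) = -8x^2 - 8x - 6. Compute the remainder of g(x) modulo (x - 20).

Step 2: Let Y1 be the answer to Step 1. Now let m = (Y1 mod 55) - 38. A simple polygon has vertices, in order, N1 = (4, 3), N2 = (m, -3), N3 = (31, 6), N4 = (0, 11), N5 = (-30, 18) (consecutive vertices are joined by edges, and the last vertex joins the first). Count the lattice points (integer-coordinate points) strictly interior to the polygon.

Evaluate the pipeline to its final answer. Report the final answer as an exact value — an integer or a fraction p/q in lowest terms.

Step 1: remainder = value at the root: -8*(20)^2 - 8*(20)^1 - 6 = (-3200) + (-160) + (-6) = -3366; answer -3366
Step 2: Y1 = -3366; m = 6; cross terms: (4*-3 - 6*3)=-30, (6*6 - 31*-3)=129, (31*11 - 0*6)=341, (0*18 - -30*11)=330, (-30*3 - 4*18)=-162; twice the area = |608| = 608; area = 304; boundary points = 2 + 1 + 1 + 1 + 1 = 6; strictly interior points = area - boundary/2 + 1 = 302; answer 302

302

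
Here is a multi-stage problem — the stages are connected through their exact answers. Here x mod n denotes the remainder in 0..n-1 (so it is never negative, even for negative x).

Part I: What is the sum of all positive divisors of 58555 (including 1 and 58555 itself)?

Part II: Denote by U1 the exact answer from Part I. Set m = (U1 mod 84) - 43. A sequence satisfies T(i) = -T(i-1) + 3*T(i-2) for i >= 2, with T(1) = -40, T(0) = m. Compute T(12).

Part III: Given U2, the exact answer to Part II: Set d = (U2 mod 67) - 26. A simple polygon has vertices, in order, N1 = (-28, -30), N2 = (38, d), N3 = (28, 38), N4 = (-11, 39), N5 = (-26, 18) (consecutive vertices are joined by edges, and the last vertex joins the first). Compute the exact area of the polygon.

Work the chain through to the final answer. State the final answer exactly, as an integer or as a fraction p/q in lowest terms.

Part I: 58555 = 5 * 7^2 * 239; sigma = (1 + 5) * (1 + 7 + 49) * (1 + 239) = 6 * 57 * 240 = 82080; answer 82080
Part II: U1 = 82080; m = -31; T(2) = -1*(-40) + 3*(-31) = -53; iterating: T(2)=-53, T(3)=-67, T(4)=-92, T(5)=-109, T(6)=-167, T(7)=-160, T(8)=-341, T(9)=-139, T(10)=-884, T(11)=467, T(12)=-3119; answer -3119
Part III: U2 = -3119; d = 4; cross terms: (-28*4 - 38*-30)=1028, (38*38 - 28*4)=1332, (28*39 - -11*38)=1510, (-11*18 - -26*39)=816, (-26*-30 - -28*18)=1284; twice the area = |5970| = 5970; area = 2985; answer 2985

2985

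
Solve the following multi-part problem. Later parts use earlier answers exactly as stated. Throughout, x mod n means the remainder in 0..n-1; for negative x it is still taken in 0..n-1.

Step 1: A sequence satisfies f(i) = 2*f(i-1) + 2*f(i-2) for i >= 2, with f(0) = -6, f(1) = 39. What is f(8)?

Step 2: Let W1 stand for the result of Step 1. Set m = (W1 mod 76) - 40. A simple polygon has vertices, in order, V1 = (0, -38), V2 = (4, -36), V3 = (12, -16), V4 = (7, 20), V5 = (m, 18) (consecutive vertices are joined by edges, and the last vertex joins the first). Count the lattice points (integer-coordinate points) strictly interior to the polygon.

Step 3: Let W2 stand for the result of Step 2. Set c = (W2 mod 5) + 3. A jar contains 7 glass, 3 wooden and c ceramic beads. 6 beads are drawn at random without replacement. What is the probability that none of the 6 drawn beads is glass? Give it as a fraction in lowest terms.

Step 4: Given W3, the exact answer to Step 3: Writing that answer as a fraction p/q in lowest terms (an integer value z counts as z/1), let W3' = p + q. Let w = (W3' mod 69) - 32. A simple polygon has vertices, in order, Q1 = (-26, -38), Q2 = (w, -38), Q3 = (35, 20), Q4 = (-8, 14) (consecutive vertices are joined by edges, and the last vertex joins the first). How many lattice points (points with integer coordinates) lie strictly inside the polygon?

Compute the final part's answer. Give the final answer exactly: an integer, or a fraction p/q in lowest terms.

1718

Step 1: f(2) = 2*(39) + 2*(-6) = 66; iterating: f(2)=66, f(3)=210, f(4)=552, f(5)=1524, f(6)=4152, f(7)=11352, f(8)=31008; answer 31008
Step 2: W1 = 31008; m = -40; cross terms: (0*-36 - 4*-38)=152, (4*-16 - 12*-36)=368, (12*20 - 7*-16)=352, (7*18 - -40*20)=926, (-40*-38 - 0*18)=1520; twice the area = |3318| = 3318; area = 1659; boundary points = 2 + 4 + 1 + 1 + 8 = 16; strictly interior points = area - boundary/2 + 1 = 1652; answer 1652
Step 3: W2 = 1652; c = 5; total draws C(15,6) = 5005; favorable C(8,6) = 28; P = 4/715; answer 4/715
Step 4: W3 = 4/715; threaded value p + q = 719; w = -3; cross terms: (-26*-38 - -3*-38)=874, (-3*20 - 35*-38)=1270, (35*14 - -8*20)=650, (-8*-38 - -26*14)=668; twice the area = |3462| = 3462; area = 1731; boundary points = 23 + 2 + 1 + 2 = 28; strictly interior points = area - boundary/2 + 1 = 1718; answer 1718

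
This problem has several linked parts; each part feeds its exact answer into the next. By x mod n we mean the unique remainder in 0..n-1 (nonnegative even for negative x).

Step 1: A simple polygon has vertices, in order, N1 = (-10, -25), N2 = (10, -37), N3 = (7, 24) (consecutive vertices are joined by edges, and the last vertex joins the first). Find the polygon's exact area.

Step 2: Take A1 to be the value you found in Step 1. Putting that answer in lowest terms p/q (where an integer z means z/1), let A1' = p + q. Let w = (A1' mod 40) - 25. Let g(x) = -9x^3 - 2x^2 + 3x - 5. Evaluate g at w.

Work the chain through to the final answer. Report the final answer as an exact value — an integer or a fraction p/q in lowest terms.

Step 1: cross terms: (-10*-37 - 10*-25)=620, (10*24 - 7*-37)=499, (7*-25 - -10*24)=65; twice the area = |1184| = 1184; area = 592; answer 592
Step 2: A1 = 592; threaded value p + q = 593; w = 8; -9*(8)^3 - 2*(8)^2 + 3*(8)^1 - 5 = (-4608) + (-128) + (24) + (-5) = -4717; answer -4717

-4717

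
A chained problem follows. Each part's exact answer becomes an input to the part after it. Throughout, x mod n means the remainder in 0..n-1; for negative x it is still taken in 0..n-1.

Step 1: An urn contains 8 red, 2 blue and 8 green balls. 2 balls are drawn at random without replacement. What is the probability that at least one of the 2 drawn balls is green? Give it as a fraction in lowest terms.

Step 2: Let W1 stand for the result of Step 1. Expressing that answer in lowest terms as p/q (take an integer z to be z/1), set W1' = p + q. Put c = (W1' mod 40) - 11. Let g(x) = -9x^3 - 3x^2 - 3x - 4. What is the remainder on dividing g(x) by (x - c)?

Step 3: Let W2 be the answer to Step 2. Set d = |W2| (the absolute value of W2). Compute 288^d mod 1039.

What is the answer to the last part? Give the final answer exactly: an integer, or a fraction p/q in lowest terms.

261

Step 1: total draws C(18,2) = 153; complement C(10,2) = 45; favorable 153 - 45 = 108; P = 12/17; answer 12/17
Step 2: W1 = 12/17; threaded value p + q = 29; c = 18; remainder = value at the root: -9*(18)^3 - 3*(18)^2 - 3*(18)^1 - 4 = (-52488) + (-972) + (-54) + (-4) = -53518; answer -53518
Step 3: W2 = -53518; d = 53518; squarings mod 1039: 288^1=288, 288^2=863, 288^4=845, 288^8=232, 288^16=835, 288^32=56, 288^64=19, 288^128=361, 288^256=446, 288^512=467, 288^1024=938, 288^2048=850, 288^4096=395, 288^8192=175, 288^16384=494, 288^32768=910; 288^53518 = 288^2 * 288^4 * 288^8 * 288^256 * 288^4096 * 288^16384 * 288^32768 = 261 (mod 1039); answer 261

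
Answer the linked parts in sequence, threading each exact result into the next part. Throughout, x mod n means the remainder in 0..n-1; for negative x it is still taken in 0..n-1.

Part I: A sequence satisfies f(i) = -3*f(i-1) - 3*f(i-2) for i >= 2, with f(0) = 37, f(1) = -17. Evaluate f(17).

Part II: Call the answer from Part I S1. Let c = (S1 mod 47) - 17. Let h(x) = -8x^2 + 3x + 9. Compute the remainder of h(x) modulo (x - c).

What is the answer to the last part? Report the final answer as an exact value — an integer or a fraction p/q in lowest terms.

Part I: f(2) = -3*(-17) - 3*(37) = -60; iterating: f(2)=-60, f(3)=231, f(4)=-513, f(5)=846, f(6)=-999, f(7)=459, f(8)=1620, f(9)=-6237, f(10)=13851, f(11)=-22842, f(12)=26973, f(13)=-12393, f(14)=-43740, f(15)=168399, f(16)=-373977, f(17)=616734; answer 616734
Part II: S1 = 616734; c = -17; remainder = value at the root: -8*(-17)^2 + 3*(-17)^1 + 9 = (-2312) + (-51) + (9) = -2354; answer -2354

-2354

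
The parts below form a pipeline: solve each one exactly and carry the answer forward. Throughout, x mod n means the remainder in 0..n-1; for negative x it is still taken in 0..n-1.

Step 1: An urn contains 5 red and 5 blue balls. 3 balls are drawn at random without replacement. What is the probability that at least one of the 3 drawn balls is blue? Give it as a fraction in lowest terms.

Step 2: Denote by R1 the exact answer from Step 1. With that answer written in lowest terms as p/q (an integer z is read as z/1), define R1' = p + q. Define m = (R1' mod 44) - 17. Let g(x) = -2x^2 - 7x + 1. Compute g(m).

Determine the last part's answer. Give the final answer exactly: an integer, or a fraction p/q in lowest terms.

-113

Step 1: total draws C(10,3) = 120; complement C(5,3) = 10; favorable 120 - 10 = 110; P = 11/12; answer 11/12
Step 2: R1 = 11/12; threaded value p + q = 23; m = 6; -2*(6)^2 - 7*(6)^1 + 1 = (-72) + (-42) + (1) = -113; answer -113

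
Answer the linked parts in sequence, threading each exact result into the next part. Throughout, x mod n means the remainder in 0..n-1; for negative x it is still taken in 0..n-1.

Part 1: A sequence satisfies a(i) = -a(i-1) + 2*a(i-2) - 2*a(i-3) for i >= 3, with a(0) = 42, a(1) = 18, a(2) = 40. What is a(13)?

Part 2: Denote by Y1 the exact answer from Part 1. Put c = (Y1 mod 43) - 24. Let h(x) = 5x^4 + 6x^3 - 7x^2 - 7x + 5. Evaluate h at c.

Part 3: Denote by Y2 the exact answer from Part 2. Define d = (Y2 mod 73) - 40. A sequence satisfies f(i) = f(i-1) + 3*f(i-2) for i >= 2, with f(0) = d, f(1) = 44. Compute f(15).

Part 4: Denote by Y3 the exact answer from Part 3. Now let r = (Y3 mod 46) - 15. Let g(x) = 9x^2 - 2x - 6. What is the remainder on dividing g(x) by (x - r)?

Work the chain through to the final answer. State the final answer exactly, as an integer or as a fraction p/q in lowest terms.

Part 1: a(3) = -1*(40) + 2*(18) - 2*(42) = -88; iterating: a(3)=-88, a(4)=132, a(5)=-388, a(6)=828, a(7)=-1868, a(8)=4300, a(9)=-9692, a(10)=22028, a(11)=-50012, a(12)=113452, a(13)=-257532; answer -257532
Part 2: Y1 = -257532; c = 14; 5*(14)^4 + 6*(14)^3 - 7*(14)^2 - 7*(14)^1 + 5 = (192080) + (16464) + (-1372) + (-98) + (5) = 207079; answer 207079
Part 3: Y2 = 207079; d = 11; f(2) = 1*(44) + 3*(11) = 77; iterating: f(2)=77, f(3)=209, f(4)=440, f(5)=1067, f(6)=2387, f(7)=5588, f(8)=12749, f(9)=29513, f(10)=67760, f(11)=156299, f(12)=359579, f(13)=828476, f(14)=1907213, f(15)=4392641; answer 4392641
Part 4: Y3 = 4392641; r = -6; remainder = value at the root: 9*(-6)^2 - 2*(-6)^1 - 6 = (324) + (12) + (-6) = 330; answer 330

330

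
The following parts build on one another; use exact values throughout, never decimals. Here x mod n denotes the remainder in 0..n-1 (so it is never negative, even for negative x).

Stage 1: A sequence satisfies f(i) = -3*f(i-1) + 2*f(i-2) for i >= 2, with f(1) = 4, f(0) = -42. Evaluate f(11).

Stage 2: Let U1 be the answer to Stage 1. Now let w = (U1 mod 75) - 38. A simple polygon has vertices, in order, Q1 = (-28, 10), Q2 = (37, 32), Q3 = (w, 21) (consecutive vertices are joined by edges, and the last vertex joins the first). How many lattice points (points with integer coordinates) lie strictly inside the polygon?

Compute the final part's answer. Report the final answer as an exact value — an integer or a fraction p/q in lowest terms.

Stage 1: f(2) = -3*(4) + 2*(-42) = -96; iterating: f(2)=-96, f(3)=296, f(4)=-1080, f(5)=3832, f(6)=-13656, f(7)=48632, f(8)=-173208, f(9)=616888, f(10)=-2197080, f(11)=7825016; answer 7825016
Stage 2: U1 = 7825016; w = 3; cross terms: (-28*32 - 37*10)=-1266, (37*21 - 3*32)=681, (3*10 - -28*21)=618; twice the area = |33| = 33; area = 33/2; boundary points = 1 + 1 + 1 = 3; strictly interior points = area - boundary/2 + 1 = 16; answer 16

16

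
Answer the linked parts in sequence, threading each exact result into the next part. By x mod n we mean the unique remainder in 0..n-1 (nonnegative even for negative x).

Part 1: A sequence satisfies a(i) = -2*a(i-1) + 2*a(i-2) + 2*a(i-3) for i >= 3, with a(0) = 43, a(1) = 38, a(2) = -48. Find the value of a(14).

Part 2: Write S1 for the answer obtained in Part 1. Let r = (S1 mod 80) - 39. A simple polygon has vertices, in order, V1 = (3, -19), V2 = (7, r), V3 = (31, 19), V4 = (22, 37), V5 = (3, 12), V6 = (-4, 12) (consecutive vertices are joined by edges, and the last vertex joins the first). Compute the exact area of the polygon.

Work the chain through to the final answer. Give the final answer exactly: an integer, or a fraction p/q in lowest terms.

734

Part 1: a(3) = -2*(-48) + 2*(38) + 2*(43) = 258; iterating: a(3)=258, a(4)=-536, a(5)=1492, a(6)=-3540, a(7)=8992, a(8)=-22080, a(9)=55064, a(10)=-136304, a(11)=338576, a(12)=-839632, a(13)=2083808, a(14)=-5169728; answer -5169728
Part 2: S1 = -5169728; r = -7; cross terms: (3*-7 - 7*-19)=112, (7*19 - 31*-7)=350, (31*37 - 22*19)=729, (22*12 - 3*37)=153, (3*12 - -4*12)=84, (-4*-19 - 3*12)=40; twice the area = |1468| = 1468; area = 734; answer 734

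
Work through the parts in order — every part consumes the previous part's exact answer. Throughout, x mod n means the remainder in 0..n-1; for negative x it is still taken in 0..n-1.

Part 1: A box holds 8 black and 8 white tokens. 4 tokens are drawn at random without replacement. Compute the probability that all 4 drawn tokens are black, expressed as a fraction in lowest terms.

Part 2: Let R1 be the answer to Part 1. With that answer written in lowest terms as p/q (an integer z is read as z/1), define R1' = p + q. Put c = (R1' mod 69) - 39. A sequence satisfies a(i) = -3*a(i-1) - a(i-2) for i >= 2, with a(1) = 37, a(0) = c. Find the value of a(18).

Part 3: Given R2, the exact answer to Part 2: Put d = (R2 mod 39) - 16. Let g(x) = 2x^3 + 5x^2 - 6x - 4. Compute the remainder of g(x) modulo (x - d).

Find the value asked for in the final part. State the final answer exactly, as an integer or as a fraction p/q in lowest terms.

Part 1: total draws C(16,4) = 1820; favorable C(8,4) = 70; P = 1/26; answer 1/26
Part 2: R1 = 1/26; threaded value p + q = 27; c = -12; a(2) = -3*(37) - 1*(-12) = -99; iterating: a(2)=-99, a(3)=260, a(4)=-681, a(5)=1783, a(6)=-4668, a(7)=12221, a(8)=-31995, a(9)=83764, a(10)=-219297, a(11)=574127, a(12)=-1503084, a(13)=3935125, a(14)=-10302291, a(15)=26971748, a(16)=-70612953, a(17)=184867111, a(18)=-483988380; answer -483988380
Part 3: R2 = -483988380; d = 5; remainder = value at the root: 2*(5)^3 + 5*(5)^2 - 6*(5)^1 - 4 = (250) + (125) + (-30) + (-4) = 341; answer 341

341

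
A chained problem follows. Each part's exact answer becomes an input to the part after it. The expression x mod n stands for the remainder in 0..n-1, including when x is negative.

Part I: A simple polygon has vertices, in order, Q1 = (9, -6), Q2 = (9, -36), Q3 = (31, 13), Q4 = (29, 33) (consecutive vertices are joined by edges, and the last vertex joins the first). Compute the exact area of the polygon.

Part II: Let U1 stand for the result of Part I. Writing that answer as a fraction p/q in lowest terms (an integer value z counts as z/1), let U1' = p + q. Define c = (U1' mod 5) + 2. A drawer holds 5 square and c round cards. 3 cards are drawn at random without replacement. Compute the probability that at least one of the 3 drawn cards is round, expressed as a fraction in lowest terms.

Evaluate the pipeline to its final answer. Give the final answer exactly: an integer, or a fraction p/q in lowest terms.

5/7

Part I: cross terms: (9*-36 - 9*-6)=-270, (9*13 - 31*-36)=1233, (31*33 - 29*13)=646, (29*-6 - 9*33)=-471; twice the area = |1138| = 1138; area = 569; answer 569
Part II: U1 = 569; threaded value p + q = 570; c = 2; total draws C(7,3) = 35; complement C(5,3) = 10; favorable 35 - 10 = 25; P = 5/7; answer 5/7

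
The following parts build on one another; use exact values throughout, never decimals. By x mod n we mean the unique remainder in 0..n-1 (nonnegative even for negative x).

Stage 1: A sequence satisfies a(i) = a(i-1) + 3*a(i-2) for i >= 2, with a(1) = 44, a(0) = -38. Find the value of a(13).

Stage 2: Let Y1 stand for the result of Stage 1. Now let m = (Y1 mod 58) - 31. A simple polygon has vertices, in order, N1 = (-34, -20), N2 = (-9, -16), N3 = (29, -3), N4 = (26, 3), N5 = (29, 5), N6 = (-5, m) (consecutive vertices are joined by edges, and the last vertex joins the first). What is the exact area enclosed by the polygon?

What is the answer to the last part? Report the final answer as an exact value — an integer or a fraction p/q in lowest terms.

Stage 1: a(2) = 1*(44) + 3*(-38) = -70; iterating: a(2)=-70, a(3)=62, a(4)=-148, a(5)=38, a(6)=-406, a(7)=-292, a(8)=-1510, a(9)=-2386, a(10)=-6916, a(11)=-14074, a(12)=-34822, a(13)=-77044; answer -77044
Stage 2: Y1 = -77044; m = 7; cross terms: (-34*-16 - -9*-20)=364, (-9*-3 - 29*-16)=491, (29*3 - 26*-3)=165, (26*5 - 29*3)=43, (29*7 - -5*5)=228, (-5*-20 - -34*7)=338; twice the area = |1629| = 1629; area = 1629/2; answer 1629/2

1629/2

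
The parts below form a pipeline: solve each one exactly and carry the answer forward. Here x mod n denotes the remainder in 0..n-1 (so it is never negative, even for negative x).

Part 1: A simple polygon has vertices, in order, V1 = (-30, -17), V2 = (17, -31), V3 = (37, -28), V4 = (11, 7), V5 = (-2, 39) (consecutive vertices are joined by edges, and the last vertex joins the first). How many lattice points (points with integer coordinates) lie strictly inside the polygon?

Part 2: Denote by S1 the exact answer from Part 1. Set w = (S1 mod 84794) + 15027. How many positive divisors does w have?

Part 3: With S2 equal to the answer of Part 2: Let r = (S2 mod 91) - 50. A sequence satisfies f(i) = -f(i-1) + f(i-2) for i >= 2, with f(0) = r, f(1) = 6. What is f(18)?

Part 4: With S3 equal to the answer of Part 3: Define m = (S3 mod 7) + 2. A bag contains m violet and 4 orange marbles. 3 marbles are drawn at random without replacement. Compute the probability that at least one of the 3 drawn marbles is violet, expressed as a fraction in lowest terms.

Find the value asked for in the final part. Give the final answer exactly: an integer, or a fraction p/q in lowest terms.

Part 1: cross terms: (-30*-31 - 17*-17)=1219, (17*-28 - 37*-31)=671, (37*7 - 11*-28)=567, (11*39 - -2*7)=443, (-2*-17 - -30*39)=1204; twice the area = |4104| = 4104; area = 2052; boundary points = 1 + 1 + 1 + 1 + 28 = 32; strictly interior points = area - boundary/2 + 1 = 2037; answer 2037
Part 2: S1 = 2037; w = 17064; 17064 = 2^3 * 3^3 * 79; number of divisors = (3+1) * (3+1) * (1+1) = 32; answer 32
Part 3: S2 = 32; r = -18; f(2) = -1*(6) + 1*(-18) = -24; iterating: f(2)=-24, f(3)=30, f(4)=-54, f(5)=84, f(6)=-138, f(7)=222, f(8)=-360, f(9)=582, f(10)=-942, f(11)=1524, f(12)=-2466, f(13)=3990, f(14)=-6456, f(15)=10446, f(16)=-16902, f(17)=27348, f(18)=-44250; answer -44250
Part 4: S3 = -44250; m = 6; total draws C(10,3) = 120; complement C(4,3) = 4; favorable 120 - 4 = 116; P = 29/30; answer 29/30

29/30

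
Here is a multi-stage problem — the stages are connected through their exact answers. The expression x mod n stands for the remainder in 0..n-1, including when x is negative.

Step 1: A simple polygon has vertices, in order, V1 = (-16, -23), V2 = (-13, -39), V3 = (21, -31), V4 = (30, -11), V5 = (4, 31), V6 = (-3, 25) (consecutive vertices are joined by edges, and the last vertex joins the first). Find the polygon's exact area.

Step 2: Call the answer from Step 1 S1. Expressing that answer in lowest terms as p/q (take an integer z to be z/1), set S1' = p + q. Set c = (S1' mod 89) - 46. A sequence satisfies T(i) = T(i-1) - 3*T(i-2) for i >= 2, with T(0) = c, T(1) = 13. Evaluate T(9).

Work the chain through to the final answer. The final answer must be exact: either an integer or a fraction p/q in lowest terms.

Step 1: cross terms: (-16*-39 - -13*-23)=325, (-13*-31 - 21*-39)=1222, (21*-11 - 30*-31)=699, (30*31 - 4*-11)=974, (4*25 - -3*31)=193, (-3*-23 - -16*25)=469; twice the area = |3882| = 3882; area = 1941; answer 1941
Step 2: S1 = 1941; threaded value p + q = 1942; c = 27; T(2) = 1*(13) - 3*(27) = -68; iterating: T(2)=-68, T(3)=-107, T(4)=97, T(5)=418, T(6)=127, T(7)=-1127, T(8)=-1508, T(9)=1873; answer 1873

1873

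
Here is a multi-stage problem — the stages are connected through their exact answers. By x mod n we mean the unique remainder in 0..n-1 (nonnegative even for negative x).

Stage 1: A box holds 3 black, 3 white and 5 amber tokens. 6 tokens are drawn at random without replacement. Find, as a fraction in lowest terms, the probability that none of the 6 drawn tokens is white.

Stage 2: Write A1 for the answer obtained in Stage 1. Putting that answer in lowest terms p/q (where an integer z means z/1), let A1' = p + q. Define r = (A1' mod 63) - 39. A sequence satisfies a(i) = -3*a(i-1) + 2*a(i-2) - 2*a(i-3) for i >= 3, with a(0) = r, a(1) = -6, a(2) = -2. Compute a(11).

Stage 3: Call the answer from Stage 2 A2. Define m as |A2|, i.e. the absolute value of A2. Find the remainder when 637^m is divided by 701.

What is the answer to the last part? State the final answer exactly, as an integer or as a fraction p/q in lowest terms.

199

Stage 1: total draws C(11,6) = 462; favorable C(8,6) = 28; P = 2/33; answer 2/33
Stage 2: A1 = 2/33; threaded value p + q = 35; r = -4; a(3) = -3*(-2) + 2*(-6) - 2*(-4) = 2; iterating: a(3)=2, a(4)=2, a(5)=2, a(6)=-6, a(7)=18, a(8)=-70, a(9)=258, a(10)=-950, a(11)=3506; answer 3506
Stage 3: A2 = 3506; m = 3506; squarings mod 701: 637^1=637, 637^2=591, 637^4=183, 637^8=542, 637^16=45, 637^32=623, 637^64=476, 637^128=153, 637^256=276, 637^512=468, 637^1024=312, 637^2048=606; 637^3506 = 637^2 * 637^16 * 637^32 * 637^128 * 637^256 * 637^1024 * 637^2048 = 199 (mod 701); answer 199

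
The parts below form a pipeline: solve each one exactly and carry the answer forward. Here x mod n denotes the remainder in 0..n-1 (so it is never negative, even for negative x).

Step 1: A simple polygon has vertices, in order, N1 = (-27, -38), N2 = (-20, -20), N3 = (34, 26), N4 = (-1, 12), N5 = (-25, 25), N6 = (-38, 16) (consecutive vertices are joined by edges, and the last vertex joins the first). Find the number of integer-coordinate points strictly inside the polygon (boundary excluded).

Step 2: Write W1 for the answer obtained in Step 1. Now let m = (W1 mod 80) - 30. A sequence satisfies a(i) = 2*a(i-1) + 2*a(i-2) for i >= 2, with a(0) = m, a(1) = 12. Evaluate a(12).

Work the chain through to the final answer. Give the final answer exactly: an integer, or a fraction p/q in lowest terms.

Step 1: cross terms: (-27*-20 - -20*-38)=-220, (-20*26 - 34*-20)=160, (34*12 - -1*26)=434, (-1*25 - -25*12)=275, (-25*16 - -38*25)=550, (-38*-38 - -27*16)=1876; twice the area = |3075| = 3075; area = 3075/2; boundary points = 1 + 2 + 7 + 1 + 1 + 1 = 13; strictly interior points = area - boundary/2 + 1 = 1532; answer 1532
Step 2: W1 = 1532; m = -18; a(2) = 2*(12) + 2*(-18) = -12; iterating: a(2)=-12, a(3)=0, a(4)=-24, a(5)=-48, a(6)=-144, a(7)=-384, a(8)=-1056, a(9)=-2880, a(10)=-7872, a(11)=-21504, a(12)=-58752; answer -58752

-58752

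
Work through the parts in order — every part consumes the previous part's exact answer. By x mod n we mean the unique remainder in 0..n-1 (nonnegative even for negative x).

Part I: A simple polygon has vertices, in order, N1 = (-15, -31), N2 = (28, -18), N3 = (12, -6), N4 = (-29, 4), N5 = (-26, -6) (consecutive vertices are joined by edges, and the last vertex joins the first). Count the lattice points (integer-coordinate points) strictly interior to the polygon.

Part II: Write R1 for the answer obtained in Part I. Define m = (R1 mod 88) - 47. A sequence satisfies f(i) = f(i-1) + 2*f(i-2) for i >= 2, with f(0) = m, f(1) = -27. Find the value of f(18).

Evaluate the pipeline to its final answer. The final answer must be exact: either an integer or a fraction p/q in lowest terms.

-1572849

Part I: cross terms: (-15*-18 - 28*-31)=1138, (28*-6 - 12*-18)=48, (12*4 - -29*-6)=-126, (-29*-6 - -26*4)=278, (-26*-31 - -15*-6)=716; twice the area = |2054| = 2054; area = 1027; boundary points = 1 + 4 + 1 + 1 + 1 = 8; strictly interior points = area - boundary/2 + 1 = 1024; answer 1024
Part II: R1 = 1024; m = 9; f(2) = 1*(-27) + 2*(9) = -9; iterating: f(2)=-9, f(3)=-63, f(4)=-81, f(5)=-207, f(6)=-369, f(7)=-783, f(8)=-1521, f(9)=-3087, f(10)=-6129, f(11)=-12303, f(12)=-24561, f(13)=-49167, f(14)=-98289, f(15)=-196623, f(16)=-393201, f(17)=-786447, f(18)=-1572849; answer -1572849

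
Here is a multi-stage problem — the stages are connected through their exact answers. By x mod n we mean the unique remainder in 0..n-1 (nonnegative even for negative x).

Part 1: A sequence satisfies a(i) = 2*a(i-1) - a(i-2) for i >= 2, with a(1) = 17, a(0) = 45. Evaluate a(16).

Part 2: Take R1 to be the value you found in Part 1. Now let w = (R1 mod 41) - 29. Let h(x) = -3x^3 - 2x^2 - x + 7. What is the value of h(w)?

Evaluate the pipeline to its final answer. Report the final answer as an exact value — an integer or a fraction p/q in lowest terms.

31005

Part 1: a(2) = 2*(17) - 1*(45) = -11; iterating: a(2)=-11, a(3)=-39, a(4)=-67, a(5)=-95, a(6)=-123, a(7)=-151, a(8)=-179, a(9)=-207, a(10)=-235, a(11)=-263, a(12)=-291, a(13)=-319, a(14)=-347, a(15)=-375, a(16)=-403; answer -403
Part 2: R1 = -403; w = -22; -3*(-22)^3 - 2*(-22)^2 - 1*(-22)^1 + 7 = (31944) + (-968) + (22) + (7) = 31005; answer 31005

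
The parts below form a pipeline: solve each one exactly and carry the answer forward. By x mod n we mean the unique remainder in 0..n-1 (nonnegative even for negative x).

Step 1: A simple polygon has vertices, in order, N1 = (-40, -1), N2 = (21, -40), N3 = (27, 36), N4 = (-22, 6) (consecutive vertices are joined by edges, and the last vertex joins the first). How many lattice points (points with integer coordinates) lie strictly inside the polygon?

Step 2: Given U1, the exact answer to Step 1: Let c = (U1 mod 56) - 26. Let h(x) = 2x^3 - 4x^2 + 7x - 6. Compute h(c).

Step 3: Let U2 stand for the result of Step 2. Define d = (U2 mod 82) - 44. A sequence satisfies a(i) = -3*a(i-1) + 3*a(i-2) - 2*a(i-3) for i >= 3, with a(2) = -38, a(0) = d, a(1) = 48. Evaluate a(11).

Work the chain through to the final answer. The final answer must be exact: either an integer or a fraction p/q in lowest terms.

14526538

Step 1: cross terms: (-40*-40 - 21*-1)=1621, (21*36 - 27*-40)=1836, (27*6 - -22*36)=954, (-22*-1 - -40*6)=262; twice the area = |4673| = 4673; area = 4673/2; boundary points = 1 + 2 + 1 + 1 = 5; strictly interior points = area - boundary/2 + 1 = 2335; answer 2335
Step 2: U1 = 2335; c = 13; 2*(13)^3 - 4*(13)^2 + 7*(13)^1 - 6 = (4394) + (-676) + (91) + (-6) = 3803; answer 3803
Step 3: U2 = 3803; d = -13; a(3) = -3*(-38) + 3*(48) - 2*(-13) = 284; iterating: a(3)=284, a(4)=-1062, a(5)=4114, a(6)=-16096, a(7)=62754, a(8)=-244778, a(9)=954788, a(10)=-3724206, a(11)=14526538; answer 14526538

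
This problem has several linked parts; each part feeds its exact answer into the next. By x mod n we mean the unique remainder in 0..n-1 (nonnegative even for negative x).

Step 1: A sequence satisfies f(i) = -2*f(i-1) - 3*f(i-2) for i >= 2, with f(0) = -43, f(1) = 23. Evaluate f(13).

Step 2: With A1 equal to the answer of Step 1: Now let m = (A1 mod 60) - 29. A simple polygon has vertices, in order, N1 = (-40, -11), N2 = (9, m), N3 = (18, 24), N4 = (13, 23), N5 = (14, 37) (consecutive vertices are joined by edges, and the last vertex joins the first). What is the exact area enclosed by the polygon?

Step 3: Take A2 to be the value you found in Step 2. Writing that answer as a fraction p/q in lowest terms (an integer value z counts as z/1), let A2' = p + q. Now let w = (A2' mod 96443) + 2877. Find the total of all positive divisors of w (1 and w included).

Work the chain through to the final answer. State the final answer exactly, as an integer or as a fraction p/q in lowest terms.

3308

Step 1: f(2) = -2*(23) - 3*(-43) = 83; iterating: f(2)=83, f(3)=-235, f(4)=221, f(5)=263, f(6)=-1189, f(7)=1589, f(8)=389, f(9)=-5545, f(10)=9923, f(11)=-3211, f(12)=-23347, f(13)=56327; answer 56327
Step 2: A1 = 56327; m = 18; cross terms: (-40*18 - 9*-11)=-621, (9*24 - 18*18)=-108, (18*23 - 13*24)=102, (13*37 - 14*23)=159, (14*-11 - -40*37)=1326; twice the area = |858| = 858; area = 429; answer 429
Step 3: A2 = 429; threaded value p + q = 430; w = 3307; 3307 is prime, so its only divisors are 1 and 3307; sigma = 1 + 3307 = 3308; answer 3308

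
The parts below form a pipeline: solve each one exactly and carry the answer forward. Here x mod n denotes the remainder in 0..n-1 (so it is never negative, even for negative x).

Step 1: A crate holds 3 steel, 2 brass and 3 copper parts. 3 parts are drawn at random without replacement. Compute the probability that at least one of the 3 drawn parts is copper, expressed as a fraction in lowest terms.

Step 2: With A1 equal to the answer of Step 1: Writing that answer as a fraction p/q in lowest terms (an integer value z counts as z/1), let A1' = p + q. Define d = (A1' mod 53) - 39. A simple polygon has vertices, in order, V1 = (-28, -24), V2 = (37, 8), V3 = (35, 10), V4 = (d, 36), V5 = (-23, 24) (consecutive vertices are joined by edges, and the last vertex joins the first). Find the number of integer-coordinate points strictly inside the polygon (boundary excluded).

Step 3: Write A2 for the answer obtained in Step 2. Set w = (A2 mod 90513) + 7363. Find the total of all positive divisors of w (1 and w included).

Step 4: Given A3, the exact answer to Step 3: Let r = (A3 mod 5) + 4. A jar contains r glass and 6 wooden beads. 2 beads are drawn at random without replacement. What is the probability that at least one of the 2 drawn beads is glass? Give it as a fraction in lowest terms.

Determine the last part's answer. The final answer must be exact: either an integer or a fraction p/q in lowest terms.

17/22

Step 1: total draws C(8,3) = 56; complement C(5,3) = 10; favorable 56 - 10 = 46; P = 23/28; answer 23/28
Step 2: A1 = 23/28; threaded value p + q = 51; d = 12; cross terms: (-28*8 - 37*-24)=664, (37*10 - 35*8)=90, (35*36 - 12*10)=1140, (12*24 - -23*36)=1116, (-23*-24 - -28*24)=1224; twice the area = |4234| = 4234; area = 2117; boundary points = 1 + 2 + 1 + 1 + 1 = 6; strictly interior points = area - boundary/2 + 1 = 2115; answer 2115
Step 3: A2 = 2115; w = 9478; 9478 = 2 * 7 * 677; sigma = (1 + 2) * (1 + 7) * (1 + 677) = 3 * 8 * 678 = 16272; answer 16272
Step 4: A3 = 16272; r = 6; total draws C(12,2) = 66; complement C(6,2) = 15; favorable 66 - 15 = 51; P = 17/22; answer 17/22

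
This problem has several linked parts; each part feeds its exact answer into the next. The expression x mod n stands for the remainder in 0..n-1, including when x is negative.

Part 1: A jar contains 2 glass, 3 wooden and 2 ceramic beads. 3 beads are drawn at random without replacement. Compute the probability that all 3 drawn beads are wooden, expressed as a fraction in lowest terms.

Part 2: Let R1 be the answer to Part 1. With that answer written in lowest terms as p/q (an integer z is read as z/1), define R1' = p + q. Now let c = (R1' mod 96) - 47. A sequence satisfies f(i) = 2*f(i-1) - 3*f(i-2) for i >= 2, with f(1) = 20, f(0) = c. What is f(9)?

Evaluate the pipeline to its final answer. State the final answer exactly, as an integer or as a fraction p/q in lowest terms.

Part 1: total draws C(7,3) = 35; favorable C(3,3) = 1; P = 1/35; answer 1/35
Part 2: R1 = 1/35; threaded value p + q = 36; c = -11; f(2) = 2*(20) - 3*(-11) = 73; iterating: f(2)=73, f(3)=86, f(4)=-47, f(5)=-352, f(6)=-563, f(7)=-70, f(8)=1549, f(9)=3308; answer 3308

3308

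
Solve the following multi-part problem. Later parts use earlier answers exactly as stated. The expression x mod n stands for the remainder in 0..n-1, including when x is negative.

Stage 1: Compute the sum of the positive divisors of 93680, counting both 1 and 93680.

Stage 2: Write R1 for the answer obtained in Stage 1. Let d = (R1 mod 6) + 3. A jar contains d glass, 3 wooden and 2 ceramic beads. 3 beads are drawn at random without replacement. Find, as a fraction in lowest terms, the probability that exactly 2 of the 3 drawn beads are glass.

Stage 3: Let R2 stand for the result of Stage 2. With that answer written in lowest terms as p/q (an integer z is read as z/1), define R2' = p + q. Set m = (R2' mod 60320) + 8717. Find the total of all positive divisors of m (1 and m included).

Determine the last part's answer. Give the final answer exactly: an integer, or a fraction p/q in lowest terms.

16660

Stage 1: 93680 = 2^4 * 5 * 1171; sigma = (1 + 2 + 4 + 8 + 16) * (1 + 5) * (1 + 1171) = 31 * 6 * 1172 = 217992; answer 217992
Stage 2: R1 = 217992; d = 3; total draws C(8,3) = 56; favorable C(3,2)*C(5,1) = 15; P = 15/56; answer 15/56
Stage 3: R2 = 15/56; threaded value p + q = 71; m = 8788; 8788 = 2^2 * 13^3; sigma = (1 + 2 + 4) * (1 + 13 + 169 + 2197) = 7 * 2380 = 16660; answer 16660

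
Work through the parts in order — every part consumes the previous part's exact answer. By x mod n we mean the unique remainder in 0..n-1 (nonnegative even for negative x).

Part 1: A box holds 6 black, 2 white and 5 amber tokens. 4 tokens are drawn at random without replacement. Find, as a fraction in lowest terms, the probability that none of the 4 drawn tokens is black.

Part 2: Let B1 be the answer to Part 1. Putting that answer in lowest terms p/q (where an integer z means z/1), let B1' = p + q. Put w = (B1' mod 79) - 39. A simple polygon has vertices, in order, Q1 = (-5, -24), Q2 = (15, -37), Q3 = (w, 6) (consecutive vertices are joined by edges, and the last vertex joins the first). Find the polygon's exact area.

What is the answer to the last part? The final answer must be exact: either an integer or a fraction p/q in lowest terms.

Part 1: total draws C(13,4) = 715; favorable C(7,4) = 35; P = 7/143; answer 7/143
Part 2: B1 = 7/143; threaded value p + q = 150; w = 32; cross terms: (-5*-37 - 15*-24)=545, (15*6 - 32*-37)=1274, (32*-24 - -5*6)=-738; twice the area = |1081| = 1081; area = 1081/2; answer 1081/2

1081/2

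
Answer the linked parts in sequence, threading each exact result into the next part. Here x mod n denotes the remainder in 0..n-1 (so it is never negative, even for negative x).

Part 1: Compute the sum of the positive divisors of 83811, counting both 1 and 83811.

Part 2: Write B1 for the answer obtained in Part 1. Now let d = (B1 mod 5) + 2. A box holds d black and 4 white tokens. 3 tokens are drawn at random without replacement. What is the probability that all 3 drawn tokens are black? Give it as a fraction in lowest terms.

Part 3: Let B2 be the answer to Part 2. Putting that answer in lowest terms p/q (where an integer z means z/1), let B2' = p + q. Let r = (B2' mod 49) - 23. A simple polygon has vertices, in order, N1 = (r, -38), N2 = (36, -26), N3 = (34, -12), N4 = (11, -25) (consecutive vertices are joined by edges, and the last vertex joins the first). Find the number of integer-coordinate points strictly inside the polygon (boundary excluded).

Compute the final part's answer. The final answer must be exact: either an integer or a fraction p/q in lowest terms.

Part 1: 83811 = 3 * 7 * 13 * 307; sigma = (1 + 3) * (1 + 7) * (1 + 13) * (1 + 307) = 4 * 8 * 14 * 308 = 137984; answer 137984
Part 2: B1 = 137984; d = 6; total draws C(10,3) = 120; favorable C(6,3) = 20; P = 1/6; answer 1/6
Part 3: B2 = 1/6; threaded value p + q = 7; r = -16; cross terms: (-16*-26 - 36*-38)=1784, (36*-12 - 34*-26)=452, (34*-25 - 11*-12)=-718, (11*-38 - -16*-25)=-818; twice the area = |700| = 700; area = 350; boundary points = 4 + 2 + 1 + 1 = 8; strictly interior points = area - boundary/2 + 1 = 347; answer 347

347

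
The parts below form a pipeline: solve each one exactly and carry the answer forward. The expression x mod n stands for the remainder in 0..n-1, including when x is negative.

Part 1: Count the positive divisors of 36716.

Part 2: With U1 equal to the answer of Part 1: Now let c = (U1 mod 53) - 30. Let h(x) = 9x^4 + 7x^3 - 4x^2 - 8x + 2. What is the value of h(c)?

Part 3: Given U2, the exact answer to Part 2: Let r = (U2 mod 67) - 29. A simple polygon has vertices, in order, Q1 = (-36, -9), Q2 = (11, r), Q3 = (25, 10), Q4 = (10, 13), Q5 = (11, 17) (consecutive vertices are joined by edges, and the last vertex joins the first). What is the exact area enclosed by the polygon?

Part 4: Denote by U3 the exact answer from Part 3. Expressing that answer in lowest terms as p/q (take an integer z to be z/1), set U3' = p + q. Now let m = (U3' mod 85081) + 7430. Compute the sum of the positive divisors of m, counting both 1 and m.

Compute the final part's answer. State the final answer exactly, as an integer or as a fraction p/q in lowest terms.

Part 1: 36716 = 2^2 * 67 * 137; number of divisors = (2+1) * (1+1) * (1+1) = 12; answer 12
Part 2: U1 = 12; c = -18; 9*(-18)^4 + 7*(-18)^3 - 4*(-18)^2 - 8*(-18)^1 + 2 = (944784) + (-40824) + (-1296) + (144) + (2) = 902810; answer 902810
Part 3: U2 = 902810; r = 23; cross terms: (-36*23 - 11*-9)=-729, (11*10 - 25*23)=-465, (25*13 - 10*10)=225, (10*17 - 11*13)=27, (11*-9 - -36*17)=513; twice the area = |-429| = 429; area = 429/2; answer 429/2
Part 4: U3 = 429/2; threaded value p + q = 431; m = 7861; 7861 = 7 * 1123; sigma = (1 + 7) * (1 + 1123) = 8 * 1124 = 8992; answer 8992

8992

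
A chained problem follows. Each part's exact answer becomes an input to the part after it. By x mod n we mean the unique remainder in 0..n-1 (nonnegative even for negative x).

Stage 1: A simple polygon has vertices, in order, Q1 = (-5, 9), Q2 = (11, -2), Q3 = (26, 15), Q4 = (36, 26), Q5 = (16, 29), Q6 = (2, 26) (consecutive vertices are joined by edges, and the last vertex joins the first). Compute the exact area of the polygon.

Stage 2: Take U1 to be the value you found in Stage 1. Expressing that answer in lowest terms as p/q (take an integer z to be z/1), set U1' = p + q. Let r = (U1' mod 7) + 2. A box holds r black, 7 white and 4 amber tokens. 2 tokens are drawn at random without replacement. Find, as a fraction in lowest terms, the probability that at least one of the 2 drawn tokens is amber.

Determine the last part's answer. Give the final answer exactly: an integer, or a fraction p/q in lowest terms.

7/13

Stage 1: cross terms: (-5*-2 - 11*9)=-89, (11*15 - 26*-2)=217, (26*26 - 36*15)=136, (36*29 - 16*26)=628, (16*26 - 2*29)=358, (2*9 - -5*26)=148; twice the area = |1398| = 1398; area = 699; answer 699
Stage 2: U1 = 699; threaded value p + q = 700; r = 2; total draws C(13,2) = 78; complement C(9,2) = 36; favorable 78 - 36 = 42; P = 7/13; answer 7/13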